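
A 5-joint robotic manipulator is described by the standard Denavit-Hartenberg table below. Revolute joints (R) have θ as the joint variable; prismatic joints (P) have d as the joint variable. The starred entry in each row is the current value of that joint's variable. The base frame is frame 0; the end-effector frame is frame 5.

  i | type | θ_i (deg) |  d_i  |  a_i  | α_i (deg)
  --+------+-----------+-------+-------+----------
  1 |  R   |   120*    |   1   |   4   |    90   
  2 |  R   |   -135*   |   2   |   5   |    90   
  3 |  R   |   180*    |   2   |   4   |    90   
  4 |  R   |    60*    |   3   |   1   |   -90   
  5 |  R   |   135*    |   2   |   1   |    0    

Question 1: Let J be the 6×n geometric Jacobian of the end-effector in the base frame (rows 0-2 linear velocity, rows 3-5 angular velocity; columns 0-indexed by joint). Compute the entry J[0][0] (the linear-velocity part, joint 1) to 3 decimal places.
axis z_0 = ẑ; lever o_n−o_0 = (3.7822,2.0347,1.4724)
cross product → J_v[:, 0] = (-2.0347,3.7822,0.0000)
J_ω[:, 0] = z_0
entry J[0][0] = -2.0347

-2.035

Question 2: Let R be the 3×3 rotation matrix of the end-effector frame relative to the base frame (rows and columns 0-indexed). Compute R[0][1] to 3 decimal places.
0.521

End-effector y-axis (col 1 of R) = (0.5209,0.5120,-0.6830)
R[0][1] = 0.5209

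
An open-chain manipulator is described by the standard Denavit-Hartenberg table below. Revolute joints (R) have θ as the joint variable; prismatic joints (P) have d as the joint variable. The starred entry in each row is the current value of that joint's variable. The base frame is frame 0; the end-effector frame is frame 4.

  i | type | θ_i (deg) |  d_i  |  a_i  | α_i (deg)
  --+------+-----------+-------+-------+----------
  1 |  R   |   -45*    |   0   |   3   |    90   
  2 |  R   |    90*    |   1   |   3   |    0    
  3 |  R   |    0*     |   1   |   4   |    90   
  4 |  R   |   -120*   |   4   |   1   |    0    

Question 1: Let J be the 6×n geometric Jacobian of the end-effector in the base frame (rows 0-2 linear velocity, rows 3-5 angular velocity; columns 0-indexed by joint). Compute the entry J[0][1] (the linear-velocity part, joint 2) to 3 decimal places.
axis z_1 = (-0.7071,-0.7071,0.0000); lever o_n−o_1 = (2.0266,-3.6303,6.5000)
cross product → J_v[:, 1] = (-4.5962,4.5962,4.0000)
J_ω[:, 1] = z_1
entry J[0][1] = -4.5962

-4.596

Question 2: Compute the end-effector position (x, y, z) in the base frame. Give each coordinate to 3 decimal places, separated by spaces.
after link 1: o_1 = (2.1213, -2.1213, 0.0000)
after link 2: o_2 = (1.4142, -2.8284, 3.0000)
after link 3: o_3 = (0.7071, -3.5355, 7.0000)
after link 4: o_4 = (4.1479, -5.7516, 6.5000)

4.148 -5.752 6.500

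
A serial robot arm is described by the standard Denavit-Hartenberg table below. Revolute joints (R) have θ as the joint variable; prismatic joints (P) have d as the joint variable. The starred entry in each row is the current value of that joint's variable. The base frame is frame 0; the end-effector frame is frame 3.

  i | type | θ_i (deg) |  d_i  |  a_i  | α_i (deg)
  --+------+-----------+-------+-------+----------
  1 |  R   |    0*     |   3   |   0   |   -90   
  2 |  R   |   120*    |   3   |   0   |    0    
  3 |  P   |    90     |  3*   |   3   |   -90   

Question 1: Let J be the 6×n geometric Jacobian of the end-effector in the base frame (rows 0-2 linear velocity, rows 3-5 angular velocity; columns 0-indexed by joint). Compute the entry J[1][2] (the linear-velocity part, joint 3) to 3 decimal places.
1.000

prismatic axis z_2 = (0.0000,1.0000,0.0000)
J_v[:, 2] = z_2; J_ω[:, 2] = (0,0,0)
entry J[1][2] = 1.0000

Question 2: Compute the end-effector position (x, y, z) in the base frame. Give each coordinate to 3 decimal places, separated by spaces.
-2.598 6.000 4.500

after link 1: o_1 = (0.0000, 0.0000, 3.0000)
after link 2: o_2 = (0.0000, 3.0000, 3.0000)
after link 3: o_3 = (-2.5981, 6.0000, 4.5000)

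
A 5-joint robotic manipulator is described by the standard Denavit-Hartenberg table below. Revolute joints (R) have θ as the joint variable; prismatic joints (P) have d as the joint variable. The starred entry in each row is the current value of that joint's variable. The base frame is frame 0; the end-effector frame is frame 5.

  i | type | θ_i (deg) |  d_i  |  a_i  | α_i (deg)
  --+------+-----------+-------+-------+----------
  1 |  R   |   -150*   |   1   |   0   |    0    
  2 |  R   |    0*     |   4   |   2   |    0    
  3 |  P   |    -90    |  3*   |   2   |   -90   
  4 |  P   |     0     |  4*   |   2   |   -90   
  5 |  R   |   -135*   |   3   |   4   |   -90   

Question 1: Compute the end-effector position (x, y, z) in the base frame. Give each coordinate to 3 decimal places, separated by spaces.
-8.231 -3.400 5.000

after link 1: o_1 = (0.0000, 0.0000, 1.0000)
after link 2: o_2 = (-1.7321, -1.0000, 5.0000)
after link 3: o_3 = (-2.7321, 0.7321, 8.0000)
after link 4: o_4 = (-7.1962, 0.4641, 8.0000)
after link 5: o_5 = (-8.2314, -3.3996, 5.0000)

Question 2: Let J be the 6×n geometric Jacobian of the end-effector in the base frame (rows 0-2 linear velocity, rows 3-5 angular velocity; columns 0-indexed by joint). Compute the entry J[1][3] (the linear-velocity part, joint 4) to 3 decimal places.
-0.500

prismatic axis z_3 = (-0.8660,-0.5000,0.0000)
J_v[:, 3] = z_3; J_ω[:, 3] = (0,0,0)
entry J[1][3] = -0.5000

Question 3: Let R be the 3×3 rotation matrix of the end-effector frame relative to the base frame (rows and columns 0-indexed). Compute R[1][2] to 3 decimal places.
End-effector z-axis (col 2 of R) = (-0.9659,0.2588,0.0000)
R[1][2] = 0.2588

0.259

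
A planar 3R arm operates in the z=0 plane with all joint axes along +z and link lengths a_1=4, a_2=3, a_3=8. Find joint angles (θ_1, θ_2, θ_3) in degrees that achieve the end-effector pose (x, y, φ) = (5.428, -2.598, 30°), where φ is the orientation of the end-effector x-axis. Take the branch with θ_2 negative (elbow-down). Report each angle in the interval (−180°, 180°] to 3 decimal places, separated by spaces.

-90.001 -30.002 150.003

wrist centre = target − a_3·(cos φ, sin φ) = (-1.5002, -6.5980)
cos θ_2 = (45.7842−4²−3²)/(2·4·3) = 0.8660; θ_2 = -30.0019° (elbow-down)
β = atan2(-6.5980,-1.5002) = -102.8097°; ψ = atan2(-1.5001,6.5980) = -12.8087°
θ_1 = β − ψ = -90.0010°
θ_3 = φ − θ_1 − θ_2 = 150.0029° (wrapped to (-180°,180°])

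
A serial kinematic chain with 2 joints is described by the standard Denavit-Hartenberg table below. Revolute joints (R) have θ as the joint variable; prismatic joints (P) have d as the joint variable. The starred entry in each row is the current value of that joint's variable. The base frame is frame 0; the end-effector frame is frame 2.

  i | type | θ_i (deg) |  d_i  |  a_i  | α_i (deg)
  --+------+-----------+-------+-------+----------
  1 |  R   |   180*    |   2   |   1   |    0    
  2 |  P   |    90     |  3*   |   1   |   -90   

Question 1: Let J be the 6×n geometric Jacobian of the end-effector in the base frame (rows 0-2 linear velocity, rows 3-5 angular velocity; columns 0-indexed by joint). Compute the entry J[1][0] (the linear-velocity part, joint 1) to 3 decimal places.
axis z_0 = ẑ; lever o_n−o_0 = (-1.0000,-1.0000,5.0000)
cross product → J_v[:, 0] = (1.0000,-1.0000,0.0000)
J_ω[:, 0] = z_0
entry J[1][0] = -1.0000

-1.000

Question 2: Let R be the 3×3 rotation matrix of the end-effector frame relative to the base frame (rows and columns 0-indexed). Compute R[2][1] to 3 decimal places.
-1.000

End-effector y-axis (col 1 of R) = (0.0000,-0.0000,-1.0000)
R[2][1] = -1.0000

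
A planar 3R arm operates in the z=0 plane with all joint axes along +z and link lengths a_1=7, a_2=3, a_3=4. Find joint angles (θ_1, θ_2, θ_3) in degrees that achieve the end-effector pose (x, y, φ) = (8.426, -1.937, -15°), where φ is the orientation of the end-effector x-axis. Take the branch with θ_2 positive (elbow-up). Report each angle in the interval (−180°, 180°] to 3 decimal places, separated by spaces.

-29.998 149.998 -135.000

wrist centre = target − a_3·(cos φ, sin φ) = (4.5623, -0.9017)
cos θ_2 = (21.6277−7²−3²)/(2·7·3) = -0.8660; θ_2 = 149.9980° (elbow-up)
β = atan2(-0.9017,4.5623) = -11.1802°; ψ = atan2(1.5001,4.4020) = 18.8179°
θ_1 = β − ψ = -29.9981°
θ_3 = φ − θ_1 − θ_2 = -134.9999° (wrapped to (-180°,180°])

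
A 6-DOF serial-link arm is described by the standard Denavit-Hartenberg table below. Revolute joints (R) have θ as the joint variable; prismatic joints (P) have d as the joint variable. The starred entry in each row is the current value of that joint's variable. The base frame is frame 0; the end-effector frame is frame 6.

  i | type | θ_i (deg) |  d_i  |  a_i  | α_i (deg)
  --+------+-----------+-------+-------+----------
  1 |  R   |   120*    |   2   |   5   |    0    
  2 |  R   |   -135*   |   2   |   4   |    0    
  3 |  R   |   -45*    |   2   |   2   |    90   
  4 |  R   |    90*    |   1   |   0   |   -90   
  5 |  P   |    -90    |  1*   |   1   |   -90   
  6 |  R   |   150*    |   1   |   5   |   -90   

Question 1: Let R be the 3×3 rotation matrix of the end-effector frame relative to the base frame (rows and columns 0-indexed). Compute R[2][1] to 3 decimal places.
End-effector y-axis (col 1 of R) = (-0.0000,0.0000,-1.0000)
R[2][1] = -1.0000

-1.000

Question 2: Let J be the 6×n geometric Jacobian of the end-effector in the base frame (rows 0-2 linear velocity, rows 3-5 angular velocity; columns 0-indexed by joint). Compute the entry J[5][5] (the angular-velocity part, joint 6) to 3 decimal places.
axis z_5 = (0.0000,0.0000,1.0000); lever o_n−o_5 = (5.0000,0.0000,1.0000)
cross product → J_v[:, 5] = (-0.0000,5.0000,-0.0000)
J_ω[:, 5] = z_5
entry J[5][5] = 1.0000

1.000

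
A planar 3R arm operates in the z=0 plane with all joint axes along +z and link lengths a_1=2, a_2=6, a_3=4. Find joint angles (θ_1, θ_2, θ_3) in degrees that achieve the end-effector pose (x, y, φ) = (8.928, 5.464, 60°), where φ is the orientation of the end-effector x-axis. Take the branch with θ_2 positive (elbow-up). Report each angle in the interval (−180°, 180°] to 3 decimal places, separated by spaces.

wrist centre = target − a_3·(cos φ, sin φ) = (6.9280, 1.9999)
cos θ_2 = (51.9968−2²−6²)/(2·2·6) = 0.4999; θ_2 = 60.0089° (elbow-up)
β = atan2(1.9999,6.9280) = 16.1018°; ψ = atan2(5.1966,4.9992) = 46.1093°
θ_1 = β − ψ = -30.0075°
θ_3 = φ − θ_1 − θ_2 = 29.9986° (wrapped to (-180°,180°])

-30.008 60.009 29.999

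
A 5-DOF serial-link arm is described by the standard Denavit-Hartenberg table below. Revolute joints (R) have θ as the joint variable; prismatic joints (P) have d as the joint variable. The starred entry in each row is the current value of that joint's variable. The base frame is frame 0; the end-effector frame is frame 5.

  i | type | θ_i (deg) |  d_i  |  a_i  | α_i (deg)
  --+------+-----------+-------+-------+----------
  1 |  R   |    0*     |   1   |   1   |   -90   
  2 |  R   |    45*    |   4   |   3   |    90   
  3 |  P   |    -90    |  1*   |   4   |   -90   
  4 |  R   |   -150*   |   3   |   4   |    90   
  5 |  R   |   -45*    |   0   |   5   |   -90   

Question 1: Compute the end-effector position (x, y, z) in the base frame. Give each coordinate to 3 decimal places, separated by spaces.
after link 1: o_1 = (1.0000, 0.0000, 1.0000)
after link 2: o_2 = (3.1213, 4.0000, -1.1213)
after link 3: o_3 = (3.8284, 0.0000, -0.4142)
after link 4: o_4 = (7.3640, 3.4641, -1.1213)
after link 5: o_5 = (6.1140, 6.5260, 2.6287)

6.114 6.526 2.629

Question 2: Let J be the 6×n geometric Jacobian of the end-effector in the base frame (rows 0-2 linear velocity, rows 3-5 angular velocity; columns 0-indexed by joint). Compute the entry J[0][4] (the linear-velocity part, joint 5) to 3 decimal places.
3.750

axis z_4 = (-0.6124,0.5000,-0.6124); lever o_n−o_4 = (-1.2500,3.0619,3.7500)
cross product → J_v[:, 4] = (3.7500,3.0619,-1.2500)
J_ω[:, 4] = z_4
entry J[0][4] = 3.7500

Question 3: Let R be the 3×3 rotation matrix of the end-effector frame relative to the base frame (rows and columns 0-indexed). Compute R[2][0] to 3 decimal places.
End-effector x-axis (col 0 of R) = (-0.2500,0.6124,0.7500)
R[2][0] = 0.7500

0.750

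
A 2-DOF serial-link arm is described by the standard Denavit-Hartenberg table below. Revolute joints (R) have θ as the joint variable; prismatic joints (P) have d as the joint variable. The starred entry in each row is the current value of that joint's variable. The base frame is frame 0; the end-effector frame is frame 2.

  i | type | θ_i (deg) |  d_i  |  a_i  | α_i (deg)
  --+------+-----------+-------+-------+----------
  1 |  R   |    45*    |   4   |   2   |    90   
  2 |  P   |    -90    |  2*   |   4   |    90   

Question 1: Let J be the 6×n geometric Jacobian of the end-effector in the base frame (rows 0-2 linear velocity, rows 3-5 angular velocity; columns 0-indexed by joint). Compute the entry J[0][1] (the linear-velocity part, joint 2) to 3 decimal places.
0.707

prismatic axis z_1 = (0.7071,-0.7071,0.0000)
J_v[:, 1] = z_1; J_ω[:, 1] = (0,0,0)
entry J[0][1] = 0.7071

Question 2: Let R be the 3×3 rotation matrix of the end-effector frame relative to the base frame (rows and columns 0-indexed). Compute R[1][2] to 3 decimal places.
-0.707

End-effector z-axis (col 2 of R) = (-0.7071,-0.7071,-0.0000)
R[1][2] = -0.7071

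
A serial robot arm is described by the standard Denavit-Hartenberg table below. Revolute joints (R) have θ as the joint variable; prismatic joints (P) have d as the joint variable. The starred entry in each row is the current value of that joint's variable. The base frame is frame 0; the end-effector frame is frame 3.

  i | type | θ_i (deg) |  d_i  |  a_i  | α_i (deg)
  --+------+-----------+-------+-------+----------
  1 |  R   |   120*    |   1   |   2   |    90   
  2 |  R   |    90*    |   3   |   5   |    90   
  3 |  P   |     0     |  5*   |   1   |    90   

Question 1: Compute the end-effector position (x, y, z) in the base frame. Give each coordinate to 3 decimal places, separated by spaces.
-0.902 7.562 7.000

after link 1: o_1 = (-1.0000, 1.7321, 1.0000)
after link 2: o_2 = (1.5981, 3.2321, 6.0000)
after link 3: o_3 = (-0.9019, 7.5622, 7.0000)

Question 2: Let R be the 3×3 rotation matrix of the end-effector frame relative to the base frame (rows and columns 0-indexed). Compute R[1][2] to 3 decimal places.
End-effector z-axis (col 2 of R) = (-0.8660,-0.5000,-0.0000)
R[1][2] = -0.5000

-0.500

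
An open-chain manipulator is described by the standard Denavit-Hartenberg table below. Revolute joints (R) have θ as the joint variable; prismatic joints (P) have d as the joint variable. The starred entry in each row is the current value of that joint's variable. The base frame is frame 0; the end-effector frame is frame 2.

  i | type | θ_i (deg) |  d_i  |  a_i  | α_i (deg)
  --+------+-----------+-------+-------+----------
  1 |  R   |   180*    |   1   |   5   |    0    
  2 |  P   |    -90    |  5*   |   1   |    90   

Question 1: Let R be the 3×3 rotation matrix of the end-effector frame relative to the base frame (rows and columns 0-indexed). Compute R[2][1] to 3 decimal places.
End-effector y-axis (col 1 of R) = (-0.0000,0.0000,1.0000)
R[2][1] = 1.0000

1.000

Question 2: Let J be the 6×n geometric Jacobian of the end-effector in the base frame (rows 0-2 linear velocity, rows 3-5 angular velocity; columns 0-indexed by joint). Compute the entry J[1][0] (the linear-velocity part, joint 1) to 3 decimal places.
-5.000

axis z_0 = ẑ; lever o_n−o_0 = (-5.0000,1.0000,6.0000)
cross product → J_v[:, 0] = (-1.0000,-5.0000,0.0000)
J_ω[:, 0] = z_0
entry J[1][0] = -5.0000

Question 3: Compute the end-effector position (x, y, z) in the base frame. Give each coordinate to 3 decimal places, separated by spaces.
-5.000 1.000 6.000

after link 1: o_1 = (-5.0000, 0.0000, 1.0000)
after link 2: o_2 = (-5.0000, 1.0000, 6.0000)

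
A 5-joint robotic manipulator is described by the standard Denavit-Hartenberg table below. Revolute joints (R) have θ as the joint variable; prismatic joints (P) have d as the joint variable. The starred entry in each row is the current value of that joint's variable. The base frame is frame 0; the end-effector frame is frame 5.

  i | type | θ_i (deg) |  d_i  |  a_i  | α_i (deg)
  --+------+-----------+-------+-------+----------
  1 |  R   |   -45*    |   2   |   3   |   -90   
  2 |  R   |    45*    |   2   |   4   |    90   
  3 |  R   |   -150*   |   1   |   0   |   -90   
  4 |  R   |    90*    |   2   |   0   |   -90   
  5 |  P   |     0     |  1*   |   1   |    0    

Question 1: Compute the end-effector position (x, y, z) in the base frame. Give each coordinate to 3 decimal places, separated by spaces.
after link 1: o_1 = (2.1213, -2.1213, 2.0000)
after link 2: o_2 = (5.5355, -2.7071, -0.8284)
after link 3: o_3 = (6.0355, -3.2071, -0.1213)
after link 4: o_4 = (5.3108, -4.9319, -0.8284)
after link 5: o_5 = (5.5974, -4.5113, -2.1479)

5.597 -4.511 -2.148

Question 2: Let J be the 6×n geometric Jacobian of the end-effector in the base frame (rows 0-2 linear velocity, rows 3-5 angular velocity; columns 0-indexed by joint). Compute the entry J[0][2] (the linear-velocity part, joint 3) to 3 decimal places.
1.936

axis z_2 = (0.5000,-0.5000,0.7071); lever o_n−o_2 = (0.0618,-1.8042,-1.3195)
cross product → J_v[:, 2] = (1.9355,0.7035,-0.8712)
J_ω[:, 2] = z_2
entry J[0][2] = 1.9355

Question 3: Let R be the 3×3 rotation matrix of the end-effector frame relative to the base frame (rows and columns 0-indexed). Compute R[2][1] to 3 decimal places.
0.354

End-effector y-axis (col 1 of R) = (0.3624,0.8624,0.3536)
R[2][1] = 0.3536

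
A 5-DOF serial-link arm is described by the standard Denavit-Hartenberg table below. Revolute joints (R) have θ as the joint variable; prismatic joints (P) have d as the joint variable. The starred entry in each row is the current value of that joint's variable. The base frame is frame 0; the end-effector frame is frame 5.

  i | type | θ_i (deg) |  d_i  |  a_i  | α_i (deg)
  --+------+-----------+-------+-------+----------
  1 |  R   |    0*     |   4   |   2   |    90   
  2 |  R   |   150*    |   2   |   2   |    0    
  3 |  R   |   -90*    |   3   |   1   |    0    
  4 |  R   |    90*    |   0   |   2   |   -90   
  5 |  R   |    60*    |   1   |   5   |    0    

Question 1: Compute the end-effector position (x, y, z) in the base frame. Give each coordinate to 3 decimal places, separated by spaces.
-3.629 -0.670 7.250

after link 1: o_1 = (2.0000, 0.0000, 4.0000)
after link 2: o_2 = (0.2679, -2.0000, 5.0000)
after link 3: o_3 = (0.7679, -5.0000, 5.8660)
after link 4: o_4 = (-0.9641, -5.0000, 6.8660)
after link 5: o_5 = (-3.6292, -0.6699, 7.2500)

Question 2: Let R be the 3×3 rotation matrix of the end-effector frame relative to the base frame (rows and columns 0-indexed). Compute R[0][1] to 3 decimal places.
0.750

End-effector y-axis (col 1 of R) = (0.7500,0.5000,-0.4330)
R[0][1] = 0.7500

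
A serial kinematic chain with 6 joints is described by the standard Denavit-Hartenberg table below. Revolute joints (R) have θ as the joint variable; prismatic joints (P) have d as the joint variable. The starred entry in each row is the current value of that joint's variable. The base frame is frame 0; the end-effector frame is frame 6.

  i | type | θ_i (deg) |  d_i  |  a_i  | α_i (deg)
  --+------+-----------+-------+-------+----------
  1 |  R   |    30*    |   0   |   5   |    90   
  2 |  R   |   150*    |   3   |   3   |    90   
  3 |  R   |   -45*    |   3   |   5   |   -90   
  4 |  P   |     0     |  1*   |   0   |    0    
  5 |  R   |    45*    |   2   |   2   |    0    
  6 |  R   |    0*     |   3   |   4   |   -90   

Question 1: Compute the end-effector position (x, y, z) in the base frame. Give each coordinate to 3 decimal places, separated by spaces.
after link 1: o_1 = (4.3301, 2.5000, 0.0000)
after link 2: o_2 = (3.5801, -1.3971, 1.5000)
after link 3: o_3 = (0.4597, 0.8838, 5.8658)
after link 4: o_4 = (0.2830, -0.0347, 6.2194)
after link 5: o_5 = (-1.9330, -1.7924, 6.2018)
after link 6: o_6 = (-6.1880, -4.3892, 5.8129)

-6.188 -4.389 5.813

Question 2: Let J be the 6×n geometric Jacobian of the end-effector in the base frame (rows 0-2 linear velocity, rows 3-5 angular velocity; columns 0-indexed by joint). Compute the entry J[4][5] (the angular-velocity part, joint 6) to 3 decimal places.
axis z_5 = (-0.1768,-0.9186,0.3536); lever o_n−o_5 = (-4.2551,-2.5968,-0.3888)
cross product → J_v[:, 5] = (1.2753,-1.5731,-3.4495)
J_ω[:, 5] = z_5
entry J[4][5] = -0.9186

-0.919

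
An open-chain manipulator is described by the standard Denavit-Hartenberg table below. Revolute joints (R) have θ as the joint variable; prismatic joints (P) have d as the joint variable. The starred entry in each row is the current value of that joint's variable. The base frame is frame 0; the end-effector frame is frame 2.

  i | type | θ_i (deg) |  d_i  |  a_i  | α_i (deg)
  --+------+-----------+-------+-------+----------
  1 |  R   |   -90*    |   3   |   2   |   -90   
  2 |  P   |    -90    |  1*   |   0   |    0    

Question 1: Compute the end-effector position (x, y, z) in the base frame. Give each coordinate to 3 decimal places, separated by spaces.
after link 1: o_1 = (0.0000, -2.0000, 3.0000)
after link 2: o_2 = (1.0000, -2.0000, 3.0000)

1.000 -2.000 3.000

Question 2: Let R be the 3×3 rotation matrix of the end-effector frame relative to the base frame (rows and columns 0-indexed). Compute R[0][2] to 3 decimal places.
1.000

End-effector z-axis (col 2 of R) = (1.0000,0.0000,0.0000)
R[0][2] = 1.0000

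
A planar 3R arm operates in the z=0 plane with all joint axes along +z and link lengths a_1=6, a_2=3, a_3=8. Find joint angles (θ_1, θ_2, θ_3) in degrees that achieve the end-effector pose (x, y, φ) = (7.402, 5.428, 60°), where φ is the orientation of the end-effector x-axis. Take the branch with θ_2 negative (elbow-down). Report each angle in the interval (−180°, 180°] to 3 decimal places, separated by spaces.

-0.001 -149.996 -150.003

wrist centre = target − a_3·(cos φ, sin φ) = (3.4020, -1.5002)
cos θ_2 = (13.8242−6²−3²)/(2·6·3) = -0.8660; θ_2 = -149.9964° (elbow-down)
β = atan2(-1.5002,3.4020) = -23.7964°; ψ = atan2(-1.5002,3.4020) = -23.7957°
θ_1 = β − ψ = -0.0007°
θ_3 = φ − θ_1 − θ_2 = -150.0029° (wrapped to (-180°,180°])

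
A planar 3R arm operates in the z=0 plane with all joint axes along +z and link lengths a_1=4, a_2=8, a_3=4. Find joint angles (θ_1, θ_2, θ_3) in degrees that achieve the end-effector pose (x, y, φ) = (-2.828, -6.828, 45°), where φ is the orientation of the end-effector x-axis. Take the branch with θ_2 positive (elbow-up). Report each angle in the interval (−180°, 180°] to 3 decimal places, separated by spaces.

wrist centre = target − a_3·(cos φ, sin φ) = (-5.6564, -9.6564)
cos θ_2 = (125.2418−4²−8²)/(2·4·8) = 0.7069; θ_2 = 45.0166° (elbow-up)
β = atan2(-9.6564,-5.6564) = -120.3604°; ψ = atan2(5.6585,9.6552) = 30.3726°
θ_1 = β − ψ = -150.7331°
θ_3 = φ − θ_1 − θ_2 = 150.7165° (wrapped to (-180°,180°])

-150.733 45.017 150.716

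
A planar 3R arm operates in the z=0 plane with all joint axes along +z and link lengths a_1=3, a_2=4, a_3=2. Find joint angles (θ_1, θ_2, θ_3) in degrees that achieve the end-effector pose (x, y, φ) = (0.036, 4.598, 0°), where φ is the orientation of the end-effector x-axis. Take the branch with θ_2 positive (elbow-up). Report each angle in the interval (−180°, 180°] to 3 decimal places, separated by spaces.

59.998 90.003 -150.000

wrist centre = target − a_3·(cos φ, sin φ) = (-1.9640, 4.5980)
cos θ_2 = (24.9989−3²−4²)/(2·3·4) = -0.0000; θ_2 = 90.0026° (elbow-up)
β = atan2(4.5980,-1.9640) = 113.1294°; ψ = atan2(4.0000,2.9998) = 53.1318°
θ_1 = β − ψ = 59.9976°
θ_3 = φ − θ_1 − θ_2 = -150.0002° (wrapped to (-180°,180°])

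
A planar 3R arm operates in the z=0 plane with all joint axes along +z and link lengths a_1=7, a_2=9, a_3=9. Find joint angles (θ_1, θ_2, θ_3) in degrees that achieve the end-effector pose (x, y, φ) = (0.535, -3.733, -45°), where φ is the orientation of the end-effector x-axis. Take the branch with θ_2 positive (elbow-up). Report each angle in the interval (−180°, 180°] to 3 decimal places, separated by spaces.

71.412 135.004 108.585

wrist centre = target − a_3·(cos φ, sin φ) = (-5.8290, 2.6310)
cos θ_2 = (40.8987−7²−9²)/(2·7·9) = -0.7072; θ_2 = 135.0037° (elbow-up)
β = atan2(2.6310,-5.8290) = 155.7075°; ψ = atan2(6.3635,0.6356) = 84.2959°
θ_1 = β − ψ = 71.4116°
θ_3 = φ − θ_1 − θ_2 = 108.5847° (wrapped to (-180°,180°])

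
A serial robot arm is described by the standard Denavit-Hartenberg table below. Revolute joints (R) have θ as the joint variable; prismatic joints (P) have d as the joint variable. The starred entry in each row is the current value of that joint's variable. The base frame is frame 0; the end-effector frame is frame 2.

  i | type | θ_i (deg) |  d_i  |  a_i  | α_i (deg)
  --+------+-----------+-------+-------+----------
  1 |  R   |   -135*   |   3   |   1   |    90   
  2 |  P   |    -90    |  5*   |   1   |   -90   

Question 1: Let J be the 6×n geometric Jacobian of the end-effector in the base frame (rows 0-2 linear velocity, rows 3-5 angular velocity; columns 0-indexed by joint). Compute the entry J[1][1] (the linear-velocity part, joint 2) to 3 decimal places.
0.707

prismatic axis z_1 = (-0.7071,0.7071,0.0000)
J_v[:, 1] = z_1; J_ω[:, 1] = (0,0,0)
entry J[1][1] = 0.7071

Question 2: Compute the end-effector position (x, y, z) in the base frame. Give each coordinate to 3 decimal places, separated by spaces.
-4.243 2.828 2.000

after link 1: o_1 = (-0.7071, -0.7071, 3.0000)
after link 2: o_2 = (-4.2426, 2.8284, 2.0000)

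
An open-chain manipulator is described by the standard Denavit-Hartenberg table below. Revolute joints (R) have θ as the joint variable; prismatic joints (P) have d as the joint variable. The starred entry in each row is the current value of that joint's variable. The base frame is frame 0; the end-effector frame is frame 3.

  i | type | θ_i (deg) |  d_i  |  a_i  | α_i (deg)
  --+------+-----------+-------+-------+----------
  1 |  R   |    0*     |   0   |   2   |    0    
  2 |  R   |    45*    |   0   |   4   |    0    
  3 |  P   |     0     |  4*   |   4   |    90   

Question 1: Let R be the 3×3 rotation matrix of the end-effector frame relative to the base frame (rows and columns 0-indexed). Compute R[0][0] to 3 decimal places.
End-effector x-axis (col 0 of R) = (0.7071,0.7071,0.0000)
R[0][0] = 0.7071

0.707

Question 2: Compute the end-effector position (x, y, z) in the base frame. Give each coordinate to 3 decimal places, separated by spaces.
after link 1: o_1 = (2.0000, 0.0000, 0.0000)
after link 2: o_2 = (4.8284, 2.8284, 0.0000)
after link 3: o_3 = (7.6569, 5.6569, 4.0000)

7.657 5.657 4.000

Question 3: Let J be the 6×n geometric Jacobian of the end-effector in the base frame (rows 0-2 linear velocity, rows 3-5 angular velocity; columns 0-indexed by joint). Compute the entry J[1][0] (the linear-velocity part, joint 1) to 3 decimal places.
7.657

axis z_0 = ẑ; lever o_n−o_0 = (7.6569,5.6569,4.0000)
cross product → J_v[:, 0] = (-5.6569,7.6569,0.0000)
J_ω[:, 0] = z_0
entry J[1][0] = 7.6569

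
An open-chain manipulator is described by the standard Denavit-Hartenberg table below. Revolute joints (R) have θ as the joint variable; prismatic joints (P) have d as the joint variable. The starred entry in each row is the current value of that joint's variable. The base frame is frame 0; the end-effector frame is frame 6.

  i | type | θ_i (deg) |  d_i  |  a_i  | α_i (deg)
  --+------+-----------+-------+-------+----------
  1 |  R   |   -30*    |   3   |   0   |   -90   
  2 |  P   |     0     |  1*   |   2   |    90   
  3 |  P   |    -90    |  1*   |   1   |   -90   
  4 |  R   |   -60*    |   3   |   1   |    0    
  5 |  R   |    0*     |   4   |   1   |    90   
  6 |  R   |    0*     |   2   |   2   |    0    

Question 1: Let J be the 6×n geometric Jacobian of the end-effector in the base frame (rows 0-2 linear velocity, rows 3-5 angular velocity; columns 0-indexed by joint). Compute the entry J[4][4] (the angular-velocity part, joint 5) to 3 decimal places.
-0.500

axis z_4 = (0.8660,-0.5000,0.0000); lever o_n−o_4 = (3.5801,-1.7990,3.5981)
cross product → J_v[:, 4] = (-1.7990,-3.1160,0.2321)
J_ω[:, 4] = z_4
entry J[4][4] = -0.5000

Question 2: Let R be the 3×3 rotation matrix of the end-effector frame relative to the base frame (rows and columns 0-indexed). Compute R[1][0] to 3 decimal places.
End-effector x-axis (col 0 of R) = (-0.2500,-0.4330,0.8660)
R[1][0] = -0.4330

-0.433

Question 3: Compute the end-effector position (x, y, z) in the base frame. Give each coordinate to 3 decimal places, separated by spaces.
after link 1: o_1 = (0.0000, 0.0000, 3.0000)
after link 2: o_2 = (2.2321, -0.1340, 3.0000)
after link 3: o_3 = (1.7321, -1.0000, 4.0000)
after link 4: o_4 = (4.0801, -2.9330, 4.8660)
after link 5: o_5 = (7.2942, -5.3660, 5.7321)
after link 6: o_6 = (7.6603, -4.7321, 8.4641)

7.660 -4.732 8.464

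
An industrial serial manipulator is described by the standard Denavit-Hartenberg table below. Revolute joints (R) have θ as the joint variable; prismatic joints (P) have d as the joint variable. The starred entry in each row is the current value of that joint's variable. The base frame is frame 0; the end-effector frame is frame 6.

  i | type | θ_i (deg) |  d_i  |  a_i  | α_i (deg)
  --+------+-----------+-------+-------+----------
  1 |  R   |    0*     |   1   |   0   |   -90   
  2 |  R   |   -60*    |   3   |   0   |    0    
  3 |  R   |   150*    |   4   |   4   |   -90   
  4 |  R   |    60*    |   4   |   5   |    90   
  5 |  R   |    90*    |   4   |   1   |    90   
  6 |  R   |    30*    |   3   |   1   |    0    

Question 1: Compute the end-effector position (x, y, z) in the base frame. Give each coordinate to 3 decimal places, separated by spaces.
after link 1: o_1 = (0.0000, 0.0000, 1.0000)
after link 2: o_2 = (0.0000, 3.0000, 1.0000)
after link 3: o_3 = (-0.0000, 7.0000, -3.0000)
after link 4: o_4 = (-4.0000, 2.6699, -5.5000)
after link 5: o_5 = (-5.0000, 4.6699, -8.9641)
after link 6: o_6 = (-5.8660, 2.3218, -10.8971)

-5.866 2.322 -10.897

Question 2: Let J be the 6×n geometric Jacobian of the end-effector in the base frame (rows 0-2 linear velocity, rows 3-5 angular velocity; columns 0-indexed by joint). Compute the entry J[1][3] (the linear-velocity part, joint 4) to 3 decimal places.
axis z_3 = (-1.0000,0.0000,0.0000); lever o_n−o_3 = (-5.8660,-4.6782,-7.8971)
cross product → J_v[:, 3] = (0.0000,-7.8971,4.6782)
J_ω[:, 3] = z_3
entry J[1][3] = -7.8971

-7.897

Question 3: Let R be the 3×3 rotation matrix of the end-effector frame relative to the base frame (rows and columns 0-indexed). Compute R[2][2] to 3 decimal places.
End-effector z-axis (col 2 of R) = (-0.0000,-0.8660,-0.5000)
R[2][2] = -0.5000

-0.500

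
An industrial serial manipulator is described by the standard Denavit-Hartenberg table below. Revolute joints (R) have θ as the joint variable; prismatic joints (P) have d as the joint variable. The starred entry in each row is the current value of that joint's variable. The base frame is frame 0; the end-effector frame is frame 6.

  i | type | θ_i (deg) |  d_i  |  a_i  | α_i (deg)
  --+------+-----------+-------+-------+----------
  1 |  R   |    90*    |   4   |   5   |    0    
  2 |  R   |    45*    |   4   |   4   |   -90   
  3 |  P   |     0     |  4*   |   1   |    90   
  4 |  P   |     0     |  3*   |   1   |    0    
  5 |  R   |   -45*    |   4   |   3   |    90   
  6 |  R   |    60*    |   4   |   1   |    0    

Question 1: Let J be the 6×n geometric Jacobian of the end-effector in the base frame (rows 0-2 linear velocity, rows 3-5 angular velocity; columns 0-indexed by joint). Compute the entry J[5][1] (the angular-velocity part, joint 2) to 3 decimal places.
axis z_1 = (0.0000,0.0000,1.0000); lever o_n−o_1 = (-3.0711,4.9142,11.8660)
cross product → J_v[:, 1] = (-4.9142,-3.0711,0.0000)
J_ω[:, 1] = z_1
entry J[5][1] = 1.0000

1.000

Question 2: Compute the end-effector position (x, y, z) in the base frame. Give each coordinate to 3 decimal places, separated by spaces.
after link 1: o_1 = (0.0000, 5.0000, 4.0000)
after link 2: o_2 = (-2.8284, 7.8284, 8.0000)
after link 3: o_3 = (-6.3640, 5.7071, 8.0000)
after link 4: o_4 = (-7.0711, 6.4142, 11.0000)
after link 5: o_5 = (-7.0711, 9.4142, 15.0000)
after link 6: o_6 = (-3.0711, 9.9142, 15.8660)

-3.071 9.914 15.866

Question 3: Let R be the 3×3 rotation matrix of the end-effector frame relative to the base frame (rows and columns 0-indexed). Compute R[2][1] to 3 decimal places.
End-effector y-axis (col 1 of R) = (-0.0000,-0.8660,0.5000)
R[2][1] = 0.5000

0.500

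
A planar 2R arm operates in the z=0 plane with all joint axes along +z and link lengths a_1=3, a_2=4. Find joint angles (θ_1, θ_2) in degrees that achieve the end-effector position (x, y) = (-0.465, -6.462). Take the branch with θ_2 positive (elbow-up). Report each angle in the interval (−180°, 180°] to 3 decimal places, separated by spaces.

cos θ_2 = (41.9737−3²−4²)/(2·3·4) = 0.7072; θ_2 = 44.9895° (elbow-up)
β = atan2(-6.4620,-0.4650) = -94.1159°; ψ = atan2(2.8279,5.8289) = 25.8803°
θ_1 = β − ψ = -119.9962°

-119.996 44.990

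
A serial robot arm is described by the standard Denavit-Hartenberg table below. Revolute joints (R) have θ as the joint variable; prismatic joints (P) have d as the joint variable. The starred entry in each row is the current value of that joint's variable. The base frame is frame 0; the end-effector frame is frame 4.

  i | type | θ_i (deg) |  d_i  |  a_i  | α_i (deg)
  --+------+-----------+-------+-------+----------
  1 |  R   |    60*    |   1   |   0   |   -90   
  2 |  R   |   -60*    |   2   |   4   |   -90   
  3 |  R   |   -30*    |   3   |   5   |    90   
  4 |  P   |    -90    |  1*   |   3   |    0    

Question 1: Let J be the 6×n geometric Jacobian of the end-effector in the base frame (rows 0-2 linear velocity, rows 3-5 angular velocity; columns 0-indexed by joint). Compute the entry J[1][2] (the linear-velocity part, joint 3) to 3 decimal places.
axis z_2 = (0.4330,0.7500,-0.5000); lever o_n−o_2 = (-1.9575,3.3415,3.3170)
cross product → J_v[:, 2] = (4.1585,-0.4575,2.9151)
J_ω[:, 2] = z_2
entry J[1][2] = -0.4575

-0.458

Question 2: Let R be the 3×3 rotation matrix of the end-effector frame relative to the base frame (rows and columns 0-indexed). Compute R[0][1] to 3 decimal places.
End-effector y-axis (col 1 of R) = (-0.2165,0.6250,0.7500)
R[0][1] = -0.2165

-0.217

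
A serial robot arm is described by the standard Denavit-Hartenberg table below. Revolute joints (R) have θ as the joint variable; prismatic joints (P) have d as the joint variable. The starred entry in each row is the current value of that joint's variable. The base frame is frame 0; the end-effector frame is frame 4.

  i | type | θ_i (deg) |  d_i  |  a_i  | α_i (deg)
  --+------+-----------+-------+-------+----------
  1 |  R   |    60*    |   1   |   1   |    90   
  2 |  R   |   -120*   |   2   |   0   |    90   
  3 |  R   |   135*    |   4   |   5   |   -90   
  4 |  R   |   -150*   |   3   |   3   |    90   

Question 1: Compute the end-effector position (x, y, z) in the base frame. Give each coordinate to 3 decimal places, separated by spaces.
after link 1: o_1 = (0.5000, 0.8660, 1.0000)
after link 2: o_2 = (2.2321, -0.1340, 1.0000)
after link 3: o_3 = (4.4457, -3.3708, 6.0619)
after link 4: o_4 = (0.4392, -2.3935, 7.0580)

0.439 -2.394 7.058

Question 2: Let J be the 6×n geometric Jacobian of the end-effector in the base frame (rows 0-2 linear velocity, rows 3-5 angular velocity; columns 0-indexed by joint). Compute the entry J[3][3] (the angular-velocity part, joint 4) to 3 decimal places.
-0.436

axis z_3 = (-0.4356,0.6597,0.6124); lever o_n−o_3 = (-4.0066,0.9773,0.9961)
cross product → J_v[:, 3] = (0.0587,-2.0196,2.2176)
J_ω[:, 3] = z_3
entry J[3][3] = -0.4356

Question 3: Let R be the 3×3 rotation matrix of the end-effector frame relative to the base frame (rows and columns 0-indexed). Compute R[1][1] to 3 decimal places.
End-effector y-axis (col 1 of R) = (-0.4356,0.6597,0.6124)
R[1][1] = 0.6597

0.660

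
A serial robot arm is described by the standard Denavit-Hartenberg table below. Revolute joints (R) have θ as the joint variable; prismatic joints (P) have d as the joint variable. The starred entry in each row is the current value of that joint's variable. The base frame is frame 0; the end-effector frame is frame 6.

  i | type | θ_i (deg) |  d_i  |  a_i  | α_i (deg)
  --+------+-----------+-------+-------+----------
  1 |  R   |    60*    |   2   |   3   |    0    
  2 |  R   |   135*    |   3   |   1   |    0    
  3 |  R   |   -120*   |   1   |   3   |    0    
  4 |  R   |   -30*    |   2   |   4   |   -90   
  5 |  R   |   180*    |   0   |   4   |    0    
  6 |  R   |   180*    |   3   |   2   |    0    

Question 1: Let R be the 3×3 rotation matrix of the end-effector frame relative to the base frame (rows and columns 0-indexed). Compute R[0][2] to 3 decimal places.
-0.707

End-effector z-axis (col 2 of R) = (-0.7071,0.7071,0.0000)
R[0][2] = -0.7071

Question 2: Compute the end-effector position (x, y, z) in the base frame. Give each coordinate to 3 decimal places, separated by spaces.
after link 1: o_1 = (1.5000, 2.5981, 2.0000)
after link 2: o_2 = (0.5341, 2.3393, 5.0000)
after link 3: o_3 = (1.3105, 5.2370, 6.0000)
after link 4: o_4 = (4.1390, 8.0655, 8.0000)
after link 5: o_5 = (1.3105, 5.2370, 8.0000)
after link 6: o_6 = (0.6034, 8.7726, 8.0000)

0.603 8.773 8.000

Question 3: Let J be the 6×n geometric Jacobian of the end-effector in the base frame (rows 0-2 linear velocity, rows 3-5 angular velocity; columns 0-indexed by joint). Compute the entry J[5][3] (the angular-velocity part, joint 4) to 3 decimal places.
1.000

axis z_3 = (0.0000,0.0000,1.0000); lever o_n−o_3 = (-0.7071,3.5355,2.0000)
cross product → J_v[:, 3] = (-3.5355,-0.7071,0.0000)
J_ω[:, 3] = z_3
entry J[5][3] = 1.0000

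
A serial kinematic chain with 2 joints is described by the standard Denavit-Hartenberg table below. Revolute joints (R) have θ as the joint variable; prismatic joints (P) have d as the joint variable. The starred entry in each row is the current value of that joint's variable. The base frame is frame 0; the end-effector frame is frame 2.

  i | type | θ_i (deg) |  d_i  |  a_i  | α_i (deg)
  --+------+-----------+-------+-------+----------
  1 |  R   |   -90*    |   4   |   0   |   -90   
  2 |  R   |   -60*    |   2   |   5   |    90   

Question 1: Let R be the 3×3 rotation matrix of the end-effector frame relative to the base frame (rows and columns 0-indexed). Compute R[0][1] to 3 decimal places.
1.000

End-effector y-axis (col 1 of R) = (1.0000,0.0000,0.0000)
R[0][1] = 1.0000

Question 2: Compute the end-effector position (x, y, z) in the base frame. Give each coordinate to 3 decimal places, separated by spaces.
2.000 -2.500 8.330

after link 1: o_1 = (0.0000, 0.0000, 4.0000)
after link 2: o_2 = (2.0000, -2.5000, 8.3301)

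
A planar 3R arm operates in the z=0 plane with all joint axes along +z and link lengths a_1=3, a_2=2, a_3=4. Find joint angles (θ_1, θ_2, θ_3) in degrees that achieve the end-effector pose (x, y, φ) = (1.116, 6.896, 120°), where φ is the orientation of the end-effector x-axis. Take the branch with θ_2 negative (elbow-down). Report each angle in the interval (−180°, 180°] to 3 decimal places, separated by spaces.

65.521 -44.986 99.465

wrist centre = target − a_3·(cos φ, sin φ) = (3.1160, 3.4319)
cos θ_2 = (21.4874−3²−2²)/(2·3·2) = 0.7073; θ_2 = -44.9858° (elbow-down)
β = atan2(3.4319,3.1160) = 47.7620°; ψ = atan2(-1.4139,4.4146) = -17.7588°
θ_1 = β − ψ = 65.5209°
θ_3 = φ − θ_1 − θ_2 = 99.4649° (wrapped to (-180°,180°])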